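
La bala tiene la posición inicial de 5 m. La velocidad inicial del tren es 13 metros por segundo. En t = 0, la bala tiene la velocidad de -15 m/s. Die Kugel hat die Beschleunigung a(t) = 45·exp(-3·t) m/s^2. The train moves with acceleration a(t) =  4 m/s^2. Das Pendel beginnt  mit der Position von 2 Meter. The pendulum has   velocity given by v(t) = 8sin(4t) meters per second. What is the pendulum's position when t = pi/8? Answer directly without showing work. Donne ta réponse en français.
La position à t = pi/8 est x = 4.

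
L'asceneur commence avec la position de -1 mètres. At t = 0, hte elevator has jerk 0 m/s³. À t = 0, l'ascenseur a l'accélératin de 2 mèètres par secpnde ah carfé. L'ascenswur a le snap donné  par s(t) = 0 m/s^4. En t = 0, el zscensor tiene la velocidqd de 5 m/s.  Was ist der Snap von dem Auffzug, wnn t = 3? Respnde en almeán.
Mit s(t) = 0 und Einsetzen von t = 3, finden wir s = 0.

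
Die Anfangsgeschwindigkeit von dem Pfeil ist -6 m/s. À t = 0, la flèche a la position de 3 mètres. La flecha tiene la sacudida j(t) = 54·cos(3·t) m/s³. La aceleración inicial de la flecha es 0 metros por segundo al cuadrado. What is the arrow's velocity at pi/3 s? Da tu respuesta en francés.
Nous devons trouver la primitive de notre équation du jerk j(t) = 54·cos(3·t) 2 fois. La primitive du jerk, avec a(0) = 0, donne l'accélération: a(t) = 18·sin(3·t). L'intégrale de l'accélération est la vitesse. En utilisant v(0) = -6, nous obtenons v(t) = -6·cos(3·t). De l'équation de la vitesse v(t) = -6·cos(3·t), nous substituons t = pi/3 pour obtenir v = 6.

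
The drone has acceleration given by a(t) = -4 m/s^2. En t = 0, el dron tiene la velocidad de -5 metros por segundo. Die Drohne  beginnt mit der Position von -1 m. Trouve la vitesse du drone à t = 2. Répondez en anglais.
Starting from acceleration a(t) = -4, we take 1 antiderivative. The antiderivative of acceleration is velocity. Using v(0) = -5, we get v(t) = -4·t - 5. Using v(t) = -4·t - 5 and substituting t = 2, we find v = -13.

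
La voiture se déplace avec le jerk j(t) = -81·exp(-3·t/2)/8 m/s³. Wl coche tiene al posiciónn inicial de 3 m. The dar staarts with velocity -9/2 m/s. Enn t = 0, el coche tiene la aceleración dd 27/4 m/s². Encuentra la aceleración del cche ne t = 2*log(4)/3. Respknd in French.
Pour résoudre ceci, nous devons prendre 1 intégrale de notre équation du jerk j(t) = -81·exp(-3·t/2)/8. En prenant ∫j(t)dt et en appliquant a(0) = 27/4, nous trouvons a(t) = 27·exp(-3·t/2)/4. Nous avons l'accélération a(t) = 27·exp(-3·t/2)/4. En substituant t = 2*log(4)/3: a(2*log(4)/3) = 27/16.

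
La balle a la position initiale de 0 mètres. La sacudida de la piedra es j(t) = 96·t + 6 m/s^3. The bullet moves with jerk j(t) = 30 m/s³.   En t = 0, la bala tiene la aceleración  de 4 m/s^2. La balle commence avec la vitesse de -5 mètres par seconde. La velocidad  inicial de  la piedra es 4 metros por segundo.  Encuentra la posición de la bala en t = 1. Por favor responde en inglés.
We must find the integral of our jerk equation j(t) = 30 3 times. Integrating jerk and using the initial condition a(0) = 4, we get a(t) = 30·t + 4. Taking ∫a(t)dt and applying v(0) = -5, we find v(t) = 15·t^2 + 4·t - 5. Integrating velocity and using the initial condition x(0) = 0, we get x(t) = 5·t^3 + 2·t^2 - 5·t. We have position x(t) = 5·t^3 + 2·t^2 - 5·t. Substituting t = 1: x(1) = 2.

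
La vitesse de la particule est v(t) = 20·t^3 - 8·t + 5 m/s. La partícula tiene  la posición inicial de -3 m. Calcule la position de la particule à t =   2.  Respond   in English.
We must find the integral of our velocity equation v(t) = 20·t^3 - 8·t + 5 1 time. Finding the antiderivative of v(t) and using x(0) = -3: x(t) = 5·t^4 - 4·t^2 + 5·t - 3. We have position x(t) = 5·t^4 - 4·t^2 + 5·t - 3. Substituting t = 2: x(2) = 71.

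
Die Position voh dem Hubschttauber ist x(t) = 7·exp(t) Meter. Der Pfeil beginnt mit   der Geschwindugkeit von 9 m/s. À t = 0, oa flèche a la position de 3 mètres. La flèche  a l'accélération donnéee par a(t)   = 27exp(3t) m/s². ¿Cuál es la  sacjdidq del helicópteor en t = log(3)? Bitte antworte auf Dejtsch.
Wir müssen unsere Gleichung für die Position x(t) = 7·exp(t) 3-mal ableiten. Mit d/dt von x(t) finden wir v(t) = 7·exp(t). Durch Ableiten von der Geschwindigkeit erhalten wir die Beschleunigung: a(t) = 7·exp(t). Die Ableitung von der Beschleunigung ergibt den Ruck: j(t) = 7·exp(t). Wir haben den Ruck j(t) = 7·exp(t). Durch Einsetzen von t = log(3): j(log(3)) = 21.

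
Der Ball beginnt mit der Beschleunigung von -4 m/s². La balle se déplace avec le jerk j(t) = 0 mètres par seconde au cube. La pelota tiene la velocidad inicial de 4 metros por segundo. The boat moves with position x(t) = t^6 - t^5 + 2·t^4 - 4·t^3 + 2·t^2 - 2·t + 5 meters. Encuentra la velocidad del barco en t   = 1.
Debemos derivar nuestra ecuación de la posición x(t) = t^6 - t^5 + 2·t^4 - 4·t^3 + 2·t^2 - 2·t + 5 1 vez. La derivada de la posición da la velocidad: v(t) = 6·t^5 - 5·t^4 + 8·t^3 - 12·t^2 + 4·t - 2. De la ecuación de la velocidad v(t) = 6·t^5 - 5·t^4 + 8·t^3 - 12·t^2 + 4·t - 2, sustituimos t = 1 para obtener v = -1.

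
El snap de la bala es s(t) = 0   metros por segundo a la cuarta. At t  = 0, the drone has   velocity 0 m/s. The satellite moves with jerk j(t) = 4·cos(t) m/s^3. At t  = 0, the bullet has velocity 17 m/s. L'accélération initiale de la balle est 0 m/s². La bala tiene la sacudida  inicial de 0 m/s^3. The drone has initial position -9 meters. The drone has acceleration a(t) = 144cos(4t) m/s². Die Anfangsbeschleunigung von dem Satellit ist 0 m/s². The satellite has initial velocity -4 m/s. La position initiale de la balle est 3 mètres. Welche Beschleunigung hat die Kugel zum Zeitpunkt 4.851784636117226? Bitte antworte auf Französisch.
Nous devons intégrer notre équation du snap s(t) = 0 2 fois. La primitive du snap, avec j(0) = 0, donne le jerk: j(t) = 0. En intégrant le jerk et en utilisant la condition initiale a(0) = 0, nous obtenons a(t) = 0. De l'équation de l'accélération a(t) = 0, nous substituons t = 4.851784636117226 pour obtenir a = 0.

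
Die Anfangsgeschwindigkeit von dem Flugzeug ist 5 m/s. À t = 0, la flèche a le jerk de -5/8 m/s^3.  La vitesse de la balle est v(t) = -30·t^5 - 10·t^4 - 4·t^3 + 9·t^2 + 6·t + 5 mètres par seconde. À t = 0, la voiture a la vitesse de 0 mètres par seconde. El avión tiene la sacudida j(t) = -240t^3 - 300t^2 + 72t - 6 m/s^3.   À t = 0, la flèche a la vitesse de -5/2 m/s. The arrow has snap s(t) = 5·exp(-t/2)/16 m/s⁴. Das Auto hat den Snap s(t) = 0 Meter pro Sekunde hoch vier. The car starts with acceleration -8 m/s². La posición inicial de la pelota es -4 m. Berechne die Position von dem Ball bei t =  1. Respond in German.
Wir müssen das Integral unserer Gleichung für die Geschwindigkeit v(t) = -30·t^5 - 10·t^4 - 4·t^3 + 9·t^2 + 6·t + 5 1-mal finden. Die Stammfunktion von der Geschwindigkeit ist die Position. Mit x(0) = -4 erhalten wir x(t) = -5·t^6 - 2·t^5 - t^4 + 3·t^3 + 3·t^2 + 5·t - 4. Wir haben die Position x(t) = -5·t^6 - 2·t^5 - t^4 + 3·t^3 + 3·t^2 + 5·t - 4. Durch Einsetzen von t = 1: x(1) = -1.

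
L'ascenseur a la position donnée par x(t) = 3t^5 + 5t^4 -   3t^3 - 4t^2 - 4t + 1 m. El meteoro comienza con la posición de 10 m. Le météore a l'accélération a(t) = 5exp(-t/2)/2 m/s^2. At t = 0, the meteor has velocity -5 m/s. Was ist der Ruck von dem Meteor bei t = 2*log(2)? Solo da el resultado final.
Die Antwort ist -5/8.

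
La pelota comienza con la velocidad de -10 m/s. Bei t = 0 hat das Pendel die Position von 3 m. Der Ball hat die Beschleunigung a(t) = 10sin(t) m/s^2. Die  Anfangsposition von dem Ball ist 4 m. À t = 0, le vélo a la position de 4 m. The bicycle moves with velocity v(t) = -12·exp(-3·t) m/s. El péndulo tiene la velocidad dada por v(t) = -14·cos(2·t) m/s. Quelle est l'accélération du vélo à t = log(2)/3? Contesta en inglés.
To solve this, we need to take 1 derivative of our velocity equation v(t) = -12·exp(-3·t). Taking d/dt of v(t), we find a(t) = 36·exp(-3·t). Using a(t) = 36·exp(-3·t) and substituting t = log(2)/3, we find a = 18.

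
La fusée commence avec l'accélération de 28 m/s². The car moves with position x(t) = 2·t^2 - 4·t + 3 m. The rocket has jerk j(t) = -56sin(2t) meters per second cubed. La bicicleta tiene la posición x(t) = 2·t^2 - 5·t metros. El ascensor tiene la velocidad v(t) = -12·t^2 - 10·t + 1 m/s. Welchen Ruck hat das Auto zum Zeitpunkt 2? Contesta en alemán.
Um dies zu lösen, müssen wir 3 Ableitungen unserer Gleichung für die Position x(t) = 2·t^2 - 4·t + 3 nehmen. Mit d/dt von x(t) finden wir v(t) = 4·t - 4. Mit d/dt von v(t) finden wir a(t) = 4. Mit d/dt von a(t) finden wir j(t) = 0. Aus der Gleichung für den Ruck j(t) = 0, setzen wir t = 2 ein und erhalten j = 0.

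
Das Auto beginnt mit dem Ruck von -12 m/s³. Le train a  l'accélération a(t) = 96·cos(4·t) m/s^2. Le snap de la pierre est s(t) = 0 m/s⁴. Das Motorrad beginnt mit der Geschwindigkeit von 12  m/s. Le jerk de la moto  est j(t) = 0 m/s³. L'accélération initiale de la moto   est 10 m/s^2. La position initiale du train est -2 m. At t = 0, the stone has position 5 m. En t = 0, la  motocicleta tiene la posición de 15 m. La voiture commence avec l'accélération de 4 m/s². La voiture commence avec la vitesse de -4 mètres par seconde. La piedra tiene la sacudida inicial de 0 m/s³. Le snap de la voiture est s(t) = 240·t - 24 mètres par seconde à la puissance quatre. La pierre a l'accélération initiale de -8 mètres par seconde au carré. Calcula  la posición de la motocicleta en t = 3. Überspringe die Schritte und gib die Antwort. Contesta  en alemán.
Die Position bei t = 3 ist x = 96.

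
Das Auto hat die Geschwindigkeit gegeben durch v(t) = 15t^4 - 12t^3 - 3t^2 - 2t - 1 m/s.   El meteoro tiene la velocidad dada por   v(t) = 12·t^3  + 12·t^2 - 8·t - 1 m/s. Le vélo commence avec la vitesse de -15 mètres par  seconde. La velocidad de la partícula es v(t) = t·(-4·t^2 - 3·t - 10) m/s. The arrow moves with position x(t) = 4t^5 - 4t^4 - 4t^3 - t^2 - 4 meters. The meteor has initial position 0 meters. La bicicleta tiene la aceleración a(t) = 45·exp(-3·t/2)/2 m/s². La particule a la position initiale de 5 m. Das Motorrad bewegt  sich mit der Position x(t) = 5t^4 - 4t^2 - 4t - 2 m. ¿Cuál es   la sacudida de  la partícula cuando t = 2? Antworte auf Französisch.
En partant de la vitesse v(t) = t·(-4·t^2 - 3·t - 10), nous prenons 2 dérivées. En prenant d/dt de v(t), nous trouvons a(t) = -4·t^2 + t·(-8·t - 3) - 3·t - 10. La dérivée de l'accélération donne le jerk: j(t) = -24·t - 6. De l'équation du jerk j(t) = -24·t - 6, nous substituons t = 2 pour obtenir j = -54.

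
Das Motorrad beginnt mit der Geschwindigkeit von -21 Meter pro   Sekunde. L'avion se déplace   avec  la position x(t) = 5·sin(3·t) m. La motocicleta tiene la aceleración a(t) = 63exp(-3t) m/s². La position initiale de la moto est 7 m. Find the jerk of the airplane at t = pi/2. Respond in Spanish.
Para resolver esto, necesitamos tomar 3 derivadas de nuestra ecuación de la posición x(t) = 5·sin(3·t). Tomando d/dt de x(t), encontramos v(t) = 15·cos(3·t). Derivando la velocidad, obtenemos la aceleración: a(t) = -45·sin(3·t). Tomando d/dt de a(t), encontramos j(t) = -135·cos(3·t). Tenemos la sacudida j(t) = -135·cos(3·t). Sustituyendo t = pi/2: j(pi/2) = 0.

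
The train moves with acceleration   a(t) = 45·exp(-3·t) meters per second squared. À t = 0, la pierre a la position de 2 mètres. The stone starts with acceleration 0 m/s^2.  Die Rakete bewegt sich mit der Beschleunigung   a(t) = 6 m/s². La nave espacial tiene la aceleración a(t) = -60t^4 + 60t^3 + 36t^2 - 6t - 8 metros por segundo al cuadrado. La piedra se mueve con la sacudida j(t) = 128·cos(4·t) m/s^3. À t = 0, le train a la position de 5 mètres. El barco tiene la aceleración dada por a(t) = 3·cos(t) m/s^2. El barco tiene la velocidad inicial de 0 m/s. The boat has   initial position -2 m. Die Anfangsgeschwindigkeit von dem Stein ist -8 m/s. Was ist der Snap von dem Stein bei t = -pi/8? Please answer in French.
En partant du jerk j(t) = 128·cos(4·t), nous prenons 1 dérivée. La dérivée du jerk donne le snap: s(t) = -512·sin(4·t). Nous avons le snap s(t) = -512·sin(4·t). En substituant t = -pi/8: s(-pi/8) = 512.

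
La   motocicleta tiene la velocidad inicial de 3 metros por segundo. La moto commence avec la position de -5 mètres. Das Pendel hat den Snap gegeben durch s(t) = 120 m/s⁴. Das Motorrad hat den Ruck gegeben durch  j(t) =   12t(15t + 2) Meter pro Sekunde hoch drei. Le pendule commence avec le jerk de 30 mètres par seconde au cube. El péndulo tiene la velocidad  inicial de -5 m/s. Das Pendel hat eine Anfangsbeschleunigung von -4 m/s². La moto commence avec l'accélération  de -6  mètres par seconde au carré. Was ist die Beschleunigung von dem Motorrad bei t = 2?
Wir müssen das Integral unserer Gleichung für den Ruck j(t) = 12·t·(15·t + 2) 1-mal finden. Das Integral von dem Ruck, mit a(0) = -6, ergibt die Beschleunigung: a(t) = 60·t^3 + 12·t^2 - 6. Aus der Gleichung für die Beschleunigung a(t) = 60·t^3 + 12·t^2 - 6, setzen wir t = 2 ein und erhalten a = 522.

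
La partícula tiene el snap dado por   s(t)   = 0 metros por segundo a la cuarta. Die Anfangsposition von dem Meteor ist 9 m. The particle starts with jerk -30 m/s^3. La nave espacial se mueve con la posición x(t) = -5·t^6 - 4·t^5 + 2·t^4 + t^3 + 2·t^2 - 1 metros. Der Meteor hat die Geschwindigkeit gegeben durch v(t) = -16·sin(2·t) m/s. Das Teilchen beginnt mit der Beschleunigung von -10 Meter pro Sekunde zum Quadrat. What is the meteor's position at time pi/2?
We need to integrate our velocity equation v(t) = -16·sin(2·t) 1 time. The antiderivative of velocity, with x(0) = 9, gives position: x(t) = 8·cos(2·t) + 1. Using x(t) = 8·cos(2·t) + 1 and substituting t = pi/2, we find x = -7.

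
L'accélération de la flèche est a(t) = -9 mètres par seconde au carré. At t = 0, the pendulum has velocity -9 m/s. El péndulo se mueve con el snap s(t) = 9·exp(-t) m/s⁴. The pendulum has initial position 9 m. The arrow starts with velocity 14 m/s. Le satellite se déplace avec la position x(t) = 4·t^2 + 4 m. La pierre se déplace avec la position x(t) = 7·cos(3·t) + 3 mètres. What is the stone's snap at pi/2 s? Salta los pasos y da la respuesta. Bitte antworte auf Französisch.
À t = pi/2, s = 0.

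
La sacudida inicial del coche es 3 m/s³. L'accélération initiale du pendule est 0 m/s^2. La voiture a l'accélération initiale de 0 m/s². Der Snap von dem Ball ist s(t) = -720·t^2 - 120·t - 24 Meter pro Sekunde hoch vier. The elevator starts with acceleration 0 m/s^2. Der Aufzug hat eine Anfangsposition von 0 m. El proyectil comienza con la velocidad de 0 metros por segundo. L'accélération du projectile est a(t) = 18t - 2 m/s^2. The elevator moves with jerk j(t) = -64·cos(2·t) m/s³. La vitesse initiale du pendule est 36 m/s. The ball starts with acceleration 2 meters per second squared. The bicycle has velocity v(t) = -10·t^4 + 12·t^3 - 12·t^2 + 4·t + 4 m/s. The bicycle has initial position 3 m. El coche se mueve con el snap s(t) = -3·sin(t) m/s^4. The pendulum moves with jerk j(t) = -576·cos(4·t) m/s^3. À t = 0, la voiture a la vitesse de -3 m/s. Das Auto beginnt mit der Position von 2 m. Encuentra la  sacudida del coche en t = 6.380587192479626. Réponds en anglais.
We must find the integral of our snap equation s(t) = -3·sin(t) 1 time. The integral of snap is jerk. Using j(0) = 3, we get j(t) = 3·cos(t). Using j(t) = 3·cos(t) and substituting t = 6.380587192479626, we find j = 2.98578055625066.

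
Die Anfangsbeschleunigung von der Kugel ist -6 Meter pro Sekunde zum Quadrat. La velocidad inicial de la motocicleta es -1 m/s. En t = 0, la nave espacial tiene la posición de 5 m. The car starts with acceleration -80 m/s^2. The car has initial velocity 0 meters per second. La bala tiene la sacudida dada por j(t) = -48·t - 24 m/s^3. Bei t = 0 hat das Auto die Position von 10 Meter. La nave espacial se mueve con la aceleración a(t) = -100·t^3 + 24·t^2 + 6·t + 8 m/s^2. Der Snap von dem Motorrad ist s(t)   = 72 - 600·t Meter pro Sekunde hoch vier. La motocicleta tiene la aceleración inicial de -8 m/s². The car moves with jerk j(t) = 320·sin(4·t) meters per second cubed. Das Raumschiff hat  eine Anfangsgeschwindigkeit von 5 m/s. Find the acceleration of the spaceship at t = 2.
Using a(t) = -100·t^3 + 24·t^2 + 6·t + 8 and substituting t = 2, we find a = -684.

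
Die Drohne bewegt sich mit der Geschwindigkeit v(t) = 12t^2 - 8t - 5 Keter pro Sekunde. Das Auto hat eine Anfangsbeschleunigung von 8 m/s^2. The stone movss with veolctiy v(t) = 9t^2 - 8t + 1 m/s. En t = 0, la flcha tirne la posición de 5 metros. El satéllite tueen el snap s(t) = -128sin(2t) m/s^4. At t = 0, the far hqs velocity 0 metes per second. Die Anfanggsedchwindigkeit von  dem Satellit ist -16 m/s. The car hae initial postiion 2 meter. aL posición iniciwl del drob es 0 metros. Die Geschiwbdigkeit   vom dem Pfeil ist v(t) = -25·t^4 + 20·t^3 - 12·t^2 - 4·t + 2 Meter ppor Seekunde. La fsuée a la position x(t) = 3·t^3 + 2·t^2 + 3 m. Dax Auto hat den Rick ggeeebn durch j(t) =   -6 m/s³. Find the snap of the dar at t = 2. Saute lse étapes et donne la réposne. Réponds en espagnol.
El snap en t = 2 es s = 0.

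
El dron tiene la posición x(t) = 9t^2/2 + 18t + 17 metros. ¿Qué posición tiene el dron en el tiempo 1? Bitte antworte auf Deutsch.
Aus der Gleichung für die Position x(t) = 9·t^2/2 + 18·t + 17, setzen wir t = 1 ein und erhalten x = 79/2.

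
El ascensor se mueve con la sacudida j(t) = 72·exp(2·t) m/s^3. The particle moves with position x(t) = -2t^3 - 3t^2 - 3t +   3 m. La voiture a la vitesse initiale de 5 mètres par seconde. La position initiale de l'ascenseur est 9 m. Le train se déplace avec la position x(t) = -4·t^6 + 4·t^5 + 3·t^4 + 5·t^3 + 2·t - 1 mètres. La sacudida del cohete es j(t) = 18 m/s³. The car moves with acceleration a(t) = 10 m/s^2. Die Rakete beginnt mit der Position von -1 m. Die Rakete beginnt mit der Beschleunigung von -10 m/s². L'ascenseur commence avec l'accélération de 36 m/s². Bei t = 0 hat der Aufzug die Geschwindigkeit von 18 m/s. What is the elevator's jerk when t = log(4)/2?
From the given jerk equation j(t) = 72·exp(2·t), we substitute t = log(4)/2 to get j = 288.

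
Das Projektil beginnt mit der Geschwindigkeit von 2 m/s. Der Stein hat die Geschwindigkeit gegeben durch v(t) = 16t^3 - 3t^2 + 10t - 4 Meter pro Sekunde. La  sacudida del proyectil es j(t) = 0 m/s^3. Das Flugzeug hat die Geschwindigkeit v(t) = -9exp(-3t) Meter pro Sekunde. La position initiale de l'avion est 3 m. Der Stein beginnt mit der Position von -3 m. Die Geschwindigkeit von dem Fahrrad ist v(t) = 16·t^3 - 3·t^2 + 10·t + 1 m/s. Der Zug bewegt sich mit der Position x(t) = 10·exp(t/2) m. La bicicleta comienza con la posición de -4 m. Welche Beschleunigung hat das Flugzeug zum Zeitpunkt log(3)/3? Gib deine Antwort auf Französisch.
Nous devons dériver notre équation de la vitesse v(t) = -9·exp(-3·t) 1 fois. La dérivée de la vitesse donne l'accélération: a(t) = 27·exp(-3·t). En utilisant a(t) = 27·exp(-3·t) et en substituant t = log(3)/3, nous trouvons a = 9.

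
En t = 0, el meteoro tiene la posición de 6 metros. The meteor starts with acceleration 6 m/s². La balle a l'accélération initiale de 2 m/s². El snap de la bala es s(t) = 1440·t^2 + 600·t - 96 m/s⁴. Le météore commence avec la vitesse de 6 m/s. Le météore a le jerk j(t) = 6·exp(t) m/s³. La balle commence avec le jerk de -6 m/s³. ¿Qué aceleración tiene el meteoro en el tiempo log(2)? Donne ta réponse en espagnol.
Necesitamos integrar nuestra ecuación de la sacudida j(t) = 6·exp(t) 1 vez. Tomando ∫j(t)dt y aplicando a(0) = 6, encontramos a(t) = 6·exp(t). Tenemos la aceleración a(t) = 6·exp(t). Sustituyendo t = log(2): a(log(2)) = 12.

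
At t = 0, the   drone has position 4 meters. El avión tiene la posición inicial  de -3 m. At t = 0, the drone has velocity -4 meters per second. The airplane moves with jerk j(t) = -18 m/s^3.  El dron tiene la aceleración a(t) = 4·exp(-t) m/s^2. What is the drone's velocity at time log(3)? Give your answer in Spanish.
Necesitamos integrar nuestra ecuación de la aceleración a(t) = 4·exp(-t) 1 vez. La integral de la aceleración, con v(0) = -4, da la velocidad: v(t) = -4·exp(-t). De la ecuación de la velocidad v(t) = -4·exp(-t), sustituimos t = log(3) para obtener v = -4/3.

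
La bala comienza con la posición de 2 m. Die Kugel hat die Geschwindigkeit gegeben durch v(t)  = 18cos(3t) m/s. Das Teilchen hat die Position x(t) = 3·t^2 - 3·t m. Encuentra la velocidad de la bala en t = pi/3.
Tenemos la velocidad v(t) = 18·cos(3·t). Sustituyendo t = pi/3: v(pi/3) = -18.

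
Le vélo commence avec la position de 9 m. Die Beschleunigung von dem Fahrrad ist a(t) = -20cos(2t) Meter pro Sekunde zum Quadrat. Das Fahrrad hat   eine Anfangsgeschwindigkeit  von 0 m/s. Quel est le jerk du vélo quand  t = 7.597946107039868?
Pour résoudre ceci, nous devons prendre 1 dérivée de notre équation de l'accélération a(t) = -20·cos(2·t). La dérivée de l'accélération donne le jerk: j(t) = 40·sin(2·t). En utilisant j(t) = 40·sin(2·t) et en substituant t = 7.597946107039868, nous trouvons j = 19.5993479807989.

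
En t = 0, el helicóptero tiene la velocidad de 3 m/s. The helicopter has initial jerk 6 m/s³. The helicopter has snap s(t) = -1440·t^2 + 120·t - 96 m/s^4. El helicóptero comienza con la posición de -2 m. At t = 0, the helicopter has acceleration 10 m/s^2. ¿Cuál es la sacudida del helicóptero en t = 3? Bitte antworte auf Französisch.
Nous devons intégrer notre équation du snap s(t) = -1440·t^2 + 120·t - 96 1 fois. En intégrant le snap et en utilisant la condition initiale j(0) = 6, nous obtenons j(t) = -480·t^3 + 60·t^2 - 96·t + 6. Nous avons le jerk j(t) = -480·t^3 + 60·t^2 - 96·t + 6. En substituant t = 3: j(3) = -12702.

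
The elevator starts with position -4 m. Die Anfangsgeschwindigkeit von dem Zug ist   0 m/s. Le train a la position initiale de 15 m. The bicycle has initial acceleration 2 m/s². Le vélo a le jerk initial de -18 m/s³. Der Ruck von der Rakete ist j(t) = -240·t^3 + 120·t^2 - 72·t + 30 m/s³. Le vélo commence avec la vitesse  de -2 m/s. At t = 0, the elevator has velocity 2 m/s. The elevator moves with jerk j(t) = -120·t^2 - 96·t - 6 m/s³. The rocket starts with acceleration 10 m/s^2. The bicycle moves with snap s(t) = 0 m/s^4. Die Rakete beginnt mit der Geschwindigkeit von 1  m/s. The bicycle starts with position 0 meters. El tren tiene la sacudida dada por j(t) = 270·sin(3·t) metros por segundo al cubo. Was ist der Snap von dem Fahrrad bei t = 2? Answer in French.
Nous avons le snap s(t) = 0. En substituant t = 2: s(2) = 0.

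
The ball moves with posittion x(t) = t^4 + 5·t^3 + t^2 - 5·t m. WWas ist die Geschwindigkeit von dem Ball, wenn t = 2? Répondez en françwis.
Nous devons dériver notre équation de la position x(t) = t^4 + 5·t^3 + t^2 - 5·t 1 fois. En dérivant la position, nous obtenons la vitesse: v(t) = 4·t^3 + 15·t^2 + 2·t - 5. En utilisant v(t) = 4·t^3 + 15·t^2 + 2·t - 5 et en substituant t = 2, nous trouvons v = 91.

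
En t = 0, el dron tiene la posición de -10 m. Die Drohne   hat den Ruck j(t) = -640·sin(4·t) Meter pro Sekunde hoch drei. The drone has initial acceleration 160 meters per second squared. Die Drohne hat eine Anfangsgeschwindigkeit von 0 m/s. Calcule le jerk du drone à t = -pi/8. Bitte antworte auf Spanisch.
Tenemos la sacudida j(t) = -640·sin(4·t). Sustituyendo t = -pi/8: j(-pi/8) = 640.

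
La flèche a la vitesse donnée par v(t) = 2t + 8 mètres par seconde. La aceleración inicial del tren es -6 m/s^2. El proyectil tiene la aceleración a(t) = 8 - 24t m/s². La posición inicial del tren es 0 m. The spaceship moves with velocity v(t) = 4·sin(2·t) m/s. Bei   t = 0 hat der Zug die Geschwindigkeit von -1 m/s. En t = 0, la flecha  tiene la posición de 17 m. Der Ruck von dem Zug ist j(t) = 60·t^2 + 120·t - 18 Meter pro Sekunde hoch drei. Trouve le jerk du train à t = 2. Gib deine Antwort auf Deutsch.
Aus der Gleichung für den Ruck j(t) = 60·t^2 + 120·t - 18, setzen wir t = 2 ein und erhalten j = 462.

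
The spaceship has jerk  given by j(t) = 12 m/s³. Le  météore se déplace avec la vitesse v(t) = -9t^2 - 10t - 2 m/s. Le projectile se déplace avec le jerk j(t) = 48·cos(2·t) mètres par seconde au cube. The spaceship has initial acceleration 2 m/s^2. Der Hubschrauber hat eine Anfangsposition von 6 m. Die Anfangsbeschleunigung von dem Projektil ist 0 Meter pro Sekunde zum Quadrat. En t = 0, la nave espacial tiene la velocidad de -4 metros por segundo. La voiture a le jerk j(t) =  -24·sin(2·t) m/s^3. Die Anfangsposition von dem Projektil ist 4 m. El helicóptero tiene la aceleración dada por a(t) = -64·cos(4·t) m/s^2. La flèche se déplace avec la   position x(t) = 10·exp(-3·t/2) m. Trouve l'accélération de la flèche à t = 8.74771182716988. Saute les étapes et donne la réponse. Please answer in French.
La réponse est 0.0000450358178963539.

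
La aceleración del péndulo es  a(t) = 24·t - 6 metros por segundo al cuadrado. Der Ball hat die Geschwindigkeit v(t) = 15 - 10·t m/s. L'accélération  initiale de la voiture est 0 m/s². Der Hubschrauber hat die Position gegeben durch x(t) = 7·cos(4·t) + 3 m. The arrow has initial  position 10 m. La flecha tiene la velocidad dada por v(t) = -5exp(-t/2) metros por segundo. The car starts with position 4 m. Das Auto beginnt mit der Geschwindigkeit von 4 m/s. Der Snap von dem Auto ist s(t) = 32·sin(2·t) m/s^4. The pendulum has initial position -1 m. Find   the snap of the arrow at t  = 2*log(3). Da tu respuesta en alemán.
Wir müssen unsere Gleichung für die Geschwindigkeit v(t) = -5·exp(-t/2) 3-mal ableiten. Mit d/dt von v(t) finden wir a(t) = 5·exp(-t/2)/2. Die Ableitung von der Beschleunigung ergibt den Ruck: j(t) = -5·exp(-t/2)/4. Durch Ableiten von dem Ruck erhalten wir den Snap: s(t) = 5·exp(-t/2)/8. Wir haben den Snap s(t) = 5·exp(-t/2)/8. Durch Einsetzen von t = 2*log(3): s(2*log(3)) = 5/24.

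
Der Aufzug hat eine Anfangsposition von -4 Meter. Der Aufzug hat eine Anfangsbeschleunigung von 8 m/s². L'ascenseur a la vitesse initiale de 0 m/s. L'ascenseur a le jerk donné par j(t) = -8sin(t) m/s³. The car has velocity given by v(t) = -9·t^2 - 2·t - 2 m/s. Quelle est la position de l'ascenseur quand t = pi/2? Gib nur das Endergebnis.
x(pi/2) = 4.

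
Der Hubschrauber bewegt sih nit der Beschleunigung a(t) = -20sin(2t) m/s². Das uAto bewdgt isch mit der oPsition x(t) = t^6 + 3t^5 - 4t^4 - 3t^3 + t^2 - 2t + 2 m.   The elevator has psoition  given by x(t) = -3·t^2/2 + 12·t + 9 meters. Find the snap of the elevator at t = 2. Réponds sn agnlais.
Starting from position x(t) = -3·t^2/2 + 12·t + 9, we take 4 derivatives. Differentiating position, we get velocity: v(t) = 12 - 3·t. Taking d/dt of v(t), we find a(t) = -3. The derivative of acceleration gives jerk: j(t) = 0. The derivative of jerk gives snap: s(t) = 0. Using s(t) = 0 and substituting t = 2, we find s = 0.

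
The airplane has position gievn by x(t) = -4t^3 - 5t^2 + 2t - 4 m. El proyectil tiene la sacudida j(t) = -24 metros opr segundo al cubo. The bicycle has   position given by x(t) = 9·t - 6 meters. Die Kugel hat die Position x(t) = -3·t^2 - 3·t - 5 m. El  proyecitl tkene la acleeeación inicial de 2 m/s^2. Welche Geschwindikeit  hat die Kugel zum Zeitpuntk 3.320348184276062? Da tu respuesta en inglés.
We must differentiate our position equation x(t) = -3·t^2 - 3·t - 5 1 time. Differentiating position, we get velocity: v(t) = -6·t - 3. We have velocity v(t) = -6·t - 3. Substituting t = 3.320348184276062: v(3.320348184276062) = -22.9220891056564.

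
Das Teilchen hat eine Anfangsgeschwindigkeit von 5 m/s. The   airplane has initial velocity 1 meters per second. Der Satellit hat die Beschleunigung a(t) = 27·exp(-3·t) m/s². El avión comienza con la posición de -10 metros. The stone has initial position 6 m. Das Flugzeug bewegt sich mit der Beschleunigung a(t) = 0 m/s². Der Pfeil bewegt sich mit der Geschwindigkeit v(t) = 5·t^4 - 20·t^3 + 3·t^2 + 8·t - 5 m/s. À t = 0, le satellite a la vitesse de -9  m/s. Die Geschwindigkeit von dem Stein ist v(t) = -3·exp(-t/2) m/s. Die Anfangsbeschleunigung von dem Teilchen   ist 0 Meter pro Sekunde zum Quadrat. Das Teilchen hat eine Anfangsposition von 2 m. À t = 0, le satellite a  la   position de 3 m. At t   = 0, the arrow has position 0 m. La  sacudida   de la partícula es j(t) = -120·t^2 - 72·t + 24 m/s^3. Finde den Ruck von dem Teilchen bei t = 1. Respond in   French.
Nous avons le jerk j(t) = -120·t^2 - 72·t + 24. En substituant t = 1: j(1) = -168.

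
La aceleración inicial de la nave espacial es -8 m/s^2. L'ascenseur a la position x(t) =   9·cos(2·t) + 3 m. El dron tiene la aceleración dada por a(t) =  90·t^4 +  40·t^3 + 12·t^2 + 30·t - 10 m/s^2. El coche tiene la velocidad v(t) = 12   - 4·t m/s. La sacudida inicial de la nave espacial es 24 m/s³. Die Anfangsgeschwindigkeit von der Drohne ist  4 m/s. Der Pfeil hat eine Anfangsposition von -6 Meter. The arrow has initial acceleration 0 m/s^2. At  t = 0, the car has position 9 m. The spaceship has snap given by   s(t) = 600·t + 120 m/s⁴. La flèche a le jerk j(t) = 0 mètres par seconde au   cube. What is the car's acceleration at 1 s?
We must differentiate our velocity equation v(t) = 12 - 4·t 1 time. Differentiating velocity, we get acceleration: a(t) = -4. We have acceleration a(t) = -4. Substituting t = 1: a(1) = -4.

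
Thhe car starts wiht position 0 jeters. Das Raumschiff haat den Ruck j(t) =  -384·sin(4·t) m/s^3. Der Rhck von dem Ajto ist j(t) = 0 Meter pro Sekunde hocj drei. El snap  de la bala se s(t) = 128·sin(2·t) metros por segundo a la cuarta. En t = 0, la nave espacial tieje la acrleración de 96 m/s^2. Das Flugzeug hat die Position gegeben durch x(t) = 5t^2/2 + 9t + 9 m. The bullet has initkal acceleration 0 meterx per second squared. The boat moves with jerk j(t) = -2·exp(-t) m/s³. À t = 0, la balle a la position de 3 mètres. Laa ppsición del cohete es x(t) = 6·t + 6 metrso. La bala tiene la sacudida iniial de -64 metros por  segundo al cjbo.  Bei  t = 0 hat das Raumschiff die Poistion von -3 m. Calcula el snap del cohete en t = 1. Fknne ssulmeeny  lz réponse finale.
En t = 1, s = 0.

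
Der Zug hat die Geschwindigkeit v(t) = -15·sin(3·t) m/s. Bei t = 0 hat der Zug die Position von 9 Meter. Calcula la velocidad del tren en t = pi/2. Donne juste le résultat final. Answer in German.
Die Geschwindigkeit bei t = pi/2 ist v = 15.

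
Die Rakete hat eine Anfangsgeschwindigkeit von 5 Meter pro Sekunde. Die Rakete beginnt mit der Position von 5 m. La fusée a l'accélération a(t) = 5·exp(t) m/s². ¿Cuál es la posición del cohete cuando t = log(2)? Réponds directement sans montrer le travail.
La posición en t = log(2) es x = 10.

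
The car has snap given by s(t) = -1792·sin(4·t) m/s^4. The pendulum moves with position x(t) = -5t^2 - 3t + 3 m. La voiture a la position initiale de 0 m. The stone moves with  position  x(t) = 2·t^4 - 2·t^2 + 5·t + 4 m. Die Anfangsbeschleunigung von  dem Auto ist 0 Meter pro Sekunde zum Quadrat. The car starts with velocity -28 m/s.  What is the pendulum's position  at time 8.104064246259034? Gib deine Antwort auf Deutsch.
Mit x(t) = -5·t^2 - 3·t + 3 und Einsetzen von t = 8.104064246259034, finden wir x = -349.691479276247.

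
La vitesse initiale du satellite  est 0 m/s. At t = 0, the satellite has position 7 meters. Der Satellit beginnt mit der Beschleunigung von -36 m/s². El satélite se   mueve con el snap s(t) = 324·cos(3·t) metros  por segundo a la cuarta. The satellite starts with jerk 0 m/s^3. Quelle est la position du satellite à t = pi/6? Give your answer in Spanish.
Necesitamos integrar nuestra ecuación del snap s(t) = 324·cos(3·t) 4 veces. La antiderivada del snap, con j(0) = 0, da la sacudida: j(t) = 108·sin(3·t). Integrando la sacudida y usando la condición inicial a(0) = -36, obtenemos a(t) = -36·cos(3·t). La integral de la aceleración es la velocidad. Usando v(0) = 0, obtenemos v(t) = -12·sin(3·t). La integral de la velocidad es la posición. Usando x(0) = 7, obtenemos x(t) = 4·cos(3·t) + 3. Usando x(t) = 4·cos(3·t) + 3 y sustituyendo t = pi/6, encontramos x = 3.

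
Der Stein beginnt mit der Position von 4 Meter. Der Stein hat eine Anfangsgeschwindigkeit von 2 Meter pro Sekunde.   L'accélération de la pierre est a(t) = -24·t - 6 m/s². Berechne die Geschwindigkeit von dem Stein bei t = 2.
Ausgehend von der Beschleunigung a(t) = -24·t - 6, nehmen wir 1 Stammfunktion. Mit ∫a(t)dt und Anwendung von v(0) = 2, finden wir v(t) = -12·t^2 - 6·t + 2. Aus der Gleichung für die Geschwindigkeit v(t) = -12·t^2 - 6·t + 2, setzen wir t = 2 ein und erhalten v = -58.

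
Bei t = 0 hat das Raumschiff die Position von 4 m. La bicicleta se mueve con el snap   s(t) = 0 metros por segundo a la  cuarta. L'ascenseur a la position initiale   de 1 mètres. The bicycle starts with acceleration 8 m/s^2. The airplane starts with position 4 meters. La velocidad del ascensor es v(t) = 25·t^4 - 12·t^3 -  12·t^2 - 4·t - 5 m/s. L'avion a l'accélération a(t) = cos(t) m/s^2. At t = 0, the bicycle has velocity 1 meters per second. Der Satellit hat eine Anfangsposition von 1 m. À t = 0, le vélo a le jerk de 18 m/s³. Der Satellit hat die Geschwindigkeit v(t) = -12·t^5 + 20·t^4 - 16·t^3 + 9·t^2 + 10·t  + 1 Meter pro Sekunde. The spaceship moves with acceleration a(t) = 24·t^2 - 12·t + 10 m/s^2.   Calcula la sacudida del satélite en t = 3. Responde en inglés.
To solve this, we need to take 2 derivatives of our velocity equation v(t) = -12·t^5 + 20·t^4 - 16·t^3 + 9·t^2 + 10·t + 1. The derivative of velocity gives acceleration: a(t) = -60·t^4 + 80·t^3 - 48·t^2 + 18·t + 10. Taking d/dt of a(t), we find j(t) = -240·t^3 + 240·t^2 - 96·t + 18. Using j(t) = -240·t^3 + 240·t^2 - 96·t + 18 and substituting t = 3, we find j = -4590.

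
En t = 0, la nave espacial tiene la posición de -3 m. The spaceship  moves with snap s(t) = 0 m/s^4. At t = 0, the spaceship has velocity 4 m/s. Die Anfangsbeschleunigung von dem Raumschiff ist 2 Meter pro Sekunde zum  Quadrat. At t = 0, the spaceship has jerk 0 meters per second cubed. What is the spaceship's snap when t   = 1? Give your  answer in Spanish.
Usando s(t) = 0 y sustituyendo t = 1, encontramos s = 0.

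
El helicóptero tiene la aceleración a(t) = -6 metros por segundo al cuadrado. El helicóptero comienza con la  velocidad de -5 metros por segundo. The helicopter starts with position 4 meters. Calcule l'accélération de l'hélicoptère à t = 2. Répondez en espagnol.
De la ecuación de la aceleración a(t) = -6, sustituimos t = 2 para obtener a = -6.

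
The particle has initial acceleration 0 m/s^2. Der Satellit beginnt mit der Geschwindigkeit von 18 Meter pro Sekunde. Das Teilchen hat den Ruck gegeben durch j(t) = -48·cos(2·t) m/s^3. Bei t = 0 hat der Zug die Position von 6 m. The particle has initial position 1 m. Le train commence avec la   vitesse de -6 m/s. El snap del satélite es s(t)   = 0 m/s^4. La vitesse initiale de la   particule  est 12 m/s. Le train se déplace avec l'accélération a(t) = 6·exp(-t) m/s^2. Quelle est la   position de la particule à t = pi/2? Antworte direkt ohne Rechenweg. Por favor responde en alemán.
Die Position bei t = pi/2 ist x = 1.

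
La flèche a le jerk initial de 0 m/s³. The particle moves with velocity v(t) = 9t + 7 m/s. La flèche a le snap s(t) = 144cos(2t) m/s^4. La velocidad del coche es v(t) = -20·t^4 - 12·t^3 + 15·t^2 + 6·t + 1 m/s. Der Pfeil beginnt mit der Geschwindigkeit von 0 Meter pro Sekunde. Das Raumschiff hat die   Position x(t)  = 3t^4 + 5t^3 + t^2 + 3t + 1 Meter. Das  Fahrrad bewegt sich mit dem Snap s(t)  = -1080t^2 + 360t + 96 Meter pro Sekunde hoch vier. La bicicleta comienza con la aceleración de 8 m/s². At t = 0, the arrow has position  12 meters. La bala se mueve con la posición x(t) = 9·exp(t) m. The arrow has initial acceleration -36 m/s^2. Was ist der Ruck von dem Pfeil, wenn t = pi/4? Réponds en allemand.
Ausgehend von dem Snap s(t) = 144·cos(2·t), nehmen wir 1 Integral. Mit ∫s(t)dt und Anwendung von j(0) = 0, finden wir j(t) = 72·sin(2·t). Aus der Gleichung für den Ruck j(t) = 72·sin(2·t), setzen wir t = pi/4 ein und erhalten j = 72.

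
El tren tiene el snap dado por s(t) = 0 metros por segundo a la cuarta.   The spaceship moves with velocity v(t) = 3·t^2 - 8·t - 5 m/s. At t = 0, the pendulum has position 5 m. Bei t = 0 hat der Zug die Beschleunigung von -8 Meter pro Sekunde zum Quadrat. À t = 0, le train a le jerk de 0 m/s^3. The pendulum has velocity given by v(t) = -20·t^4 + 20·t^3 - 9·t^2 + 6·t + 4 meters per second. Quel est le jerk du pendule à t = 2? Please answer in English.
Starting from velocity v(t) = -20·t^4 + 20·t^3 - 9·t^2 + 6·t + 4, we take 2 derivatives. Differentiating velocity, we get acceleration: a(t) = -80·t^3 + 60·t^2 - 18·t + 6. Differentiating acceleration, we get jerk: j(t) = -240·t^2 + 120·t - 18. We have jerk j(t) = -240·t^2 + 120·t - 18. Substituting t = 2: j(2) = -738.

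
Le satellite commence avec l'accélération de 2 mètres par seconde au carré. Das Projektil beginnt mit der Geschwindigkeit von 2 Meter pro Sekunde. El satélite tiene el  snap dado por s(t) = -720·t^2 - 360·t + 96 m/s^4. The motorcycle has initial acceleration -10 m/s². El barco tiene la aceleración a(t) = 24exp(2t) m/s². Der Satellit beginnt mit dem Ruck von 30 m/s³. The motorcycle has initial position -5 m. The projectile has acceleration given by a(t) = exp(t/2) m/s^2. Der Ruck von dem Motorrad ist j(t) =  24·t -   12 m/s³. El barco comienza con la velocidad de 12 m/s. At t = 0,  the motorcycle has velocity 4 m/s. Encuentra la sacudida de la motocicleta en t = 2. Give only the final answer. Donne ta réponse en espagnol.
En t = 2, j = 36.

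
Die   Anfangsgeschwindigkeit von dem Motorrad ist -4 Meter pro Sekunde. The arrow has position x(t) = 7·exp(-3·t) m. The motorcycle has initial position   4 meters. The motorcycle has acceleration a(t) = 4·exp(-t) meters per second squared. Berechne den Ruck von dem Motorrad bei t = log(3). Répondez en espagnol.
Debemos derivar nuestra ecuación de la aceleración a(t) = 4·exp(-t) 1 vez. La derivada de la aceleración da la sacudida: j(t) = -4·exp(-t). Tenemos la sacudida j(t) = -4·exp(-t). Sustituyendo t = log(3): j(log(3)) = -4/3.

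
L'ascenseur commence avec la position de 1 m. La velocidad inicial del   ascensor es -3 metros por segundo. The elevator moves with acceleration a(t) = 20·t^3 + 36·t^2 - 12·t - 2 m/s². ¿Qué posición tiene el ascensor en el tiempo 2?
Debemos encontrar la integral de nuestra ecuación de la aceleración a(t) = 20·t^3 + 36·t^2 - 12·t - 2 2 veces. La integral de la aceleración, con v(0) = -3, da la velocidad: v(t) = 5·t^4 + 12·t^3 - 6·t^2 - 2·t - 3. Integrando la velocidad y usando la condición inicial x(0) = 1, obtenemos x(t) = t^5 + 3·t^4 - 2·t^3 - t^2 - 3·t + 1. Usando x(t) = t^5 + 3·t^4 - 2·t^3 - t^2 - 3·t + 1 y sustituyendo t = 2, encontramos x = 55.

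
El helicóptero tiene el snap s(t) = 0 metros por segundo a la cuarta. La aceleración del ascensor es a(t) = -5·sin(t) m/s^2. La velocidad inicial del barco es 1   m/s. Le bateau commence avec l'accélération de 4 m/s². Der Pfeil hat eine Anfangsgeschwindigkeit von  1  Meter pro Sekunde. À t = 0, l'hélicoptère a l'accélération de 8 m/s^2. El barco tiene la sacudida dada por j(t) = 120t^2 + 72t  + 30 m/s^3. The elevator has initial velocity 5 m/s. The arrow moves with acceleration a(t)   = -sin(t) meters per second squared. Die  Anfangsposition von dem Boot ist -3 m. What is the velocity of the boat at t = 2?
To find the answer, we compute 2 antiderivatives of j(t) = 120·t^2 + 72·t + 30. The antiderivative of jerk is acceleration. Using a(0) = 4, we get a(t) = 40·t^3 + 36·t^2 + 30·t + 4. Integrating acceleration and using the initial condition v(0) = 1, we get v(t) = 10·t^4 + 12·t^3 + 15·t^2 + 4·t + 1. Using v(t) = 10·t^4 + 12·t^3 + 15·t^2 + 4·t + 1 and substituting t = 2, we find v = 325.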